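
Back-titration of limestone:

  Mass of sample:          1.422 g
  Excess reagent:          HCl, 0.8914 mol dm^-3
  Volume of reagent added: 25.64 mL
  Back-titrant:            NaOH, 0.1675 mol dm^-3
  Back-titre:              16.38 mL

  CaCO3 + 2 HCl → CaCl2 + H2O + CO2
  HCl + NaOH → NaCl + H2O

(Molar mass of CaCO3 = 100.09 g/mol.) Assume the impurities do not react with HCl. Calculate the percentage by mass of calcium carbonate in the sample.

n(HCl) added = 0.02564 × 0.8914 = 0.02286 mol
n(NaOH) used in back-titration = 0.01638 × 0.1675 = 2.744 × 10^-3 mol
n(HCl) left over = 2.744 × 10^-3 mol (1:1 ratio)
n(HCl) consumed by analyte = 0.02286 − 2.744 × 10^-3 = 0.02011 mol
From the 1:2 ratio, n(CaCO3) = 1/2 × 0.02011 = 0.01006 mol
mass of CaCO3 = 0.01006 × 100.09 = 1.006 g
% CaCO3 = 1.006 / 1.422 × 100 = 70.78 %

70.78 %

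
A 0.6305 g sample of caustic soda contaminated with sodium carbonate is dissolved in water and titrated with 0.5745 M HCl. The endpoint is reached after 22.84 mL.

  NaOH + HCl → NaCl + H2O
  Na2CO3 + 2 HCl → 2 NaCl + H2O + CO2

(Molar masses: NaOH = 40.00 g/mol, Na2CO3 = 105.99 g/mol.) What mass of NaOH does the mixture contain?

n(HCl) = 0.02284 × 0.5745 = 0.01312 mol
Let x = n(NaOH), y = n(Na2CO3).
Titrant: 1x + 2y = 0.01312;  mass: 40.00x + 105.99y = 0.6305
Solving, x = 4.993 × 10^-3 mol, y = 4.065 × 10^-3 mol
mass of NaOH = 4.993 × 10^-3 × 40.00 = 0.1997 g

0.1997 g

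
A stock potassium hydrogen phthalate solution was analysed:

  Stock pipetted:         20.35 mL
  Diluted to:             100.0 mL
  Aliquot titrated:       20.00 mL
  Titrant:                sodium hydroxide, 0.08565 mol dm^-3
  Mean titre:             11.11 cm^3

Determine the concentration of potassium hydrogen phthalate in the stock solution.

KHC8H4O4 + NaOH → KNaC8H4O4 + H2O
n(NaOH) = 0.01111 × 0.08565 = 9.516 × 10^-4 mol
n(KHC8H4O4) in the aliquot = 9.516 × 10^-4 mol (1:1 ratio)
[KHC8H4O4]_dilute = 9.516 × 10^-4 / 0.02000 = 0.04758 mol/L
Dilution factor = 100.0 / 20.35 = 4.914
[KHC8H4O4]_stock = 0.04758 × 4.914 = 0.2338 mol/L

0.2338 mol/L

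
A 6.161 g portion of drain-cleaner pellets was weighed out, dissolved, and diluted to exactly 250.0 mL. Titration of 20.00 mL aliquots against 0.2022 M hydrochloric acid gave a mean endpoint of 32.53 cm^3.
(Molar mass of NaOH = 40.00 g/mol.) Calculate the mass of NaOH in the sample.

3.289 g

NaOH + HCl → NaCl + H2O
n(HCl) per titration = 0.03253 × 0.2022 = 6.578 × 10^-3 mol
n(NaOH) in each aliquot = 6.578 × 10^-3 mol (1:1 ratio)
n(NaOH) in the whole flask = 6.578 × 10^-3 × 250.0/20.00 = 0.08222 mol
mass of NaOH = 0.08222 × 40.00 = 3.289 g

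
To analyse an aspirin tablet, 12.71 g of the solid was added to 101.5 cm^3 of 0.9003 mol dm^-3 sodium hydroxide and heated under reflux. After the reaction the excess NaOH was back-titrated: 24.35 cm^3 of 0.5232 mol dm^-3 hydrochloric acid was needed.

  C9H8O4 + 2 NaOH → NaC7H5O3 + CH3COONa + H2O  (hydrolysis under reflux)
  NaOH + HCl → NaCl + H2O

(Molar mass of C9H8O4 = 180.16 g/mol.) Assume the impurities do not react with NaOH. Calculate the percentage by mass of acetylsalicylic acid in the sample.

55.74 %

n(NaOH) added = 0.1015 × 0.9003 = 0.09138 mol
n(HCl) used in back-titration = 0.02435 × 0.5232 = 0.01274 mol
n(NaOH) left over = 0.01274 mol (1:1 ratio)
n(NaOH) consumed by analyte = 0.09138 − 0.01274 = 0.07864 mol
From the 1:2 ratio, n(C9H8O4) = 1/2 × 0.07864 = 0.03932 mol
mass of C9H8O4 = 0.03932 × 180.16 = 7.084 g
% C9H8O4 = 7.084 / 12.71 × 100 = 55.74 %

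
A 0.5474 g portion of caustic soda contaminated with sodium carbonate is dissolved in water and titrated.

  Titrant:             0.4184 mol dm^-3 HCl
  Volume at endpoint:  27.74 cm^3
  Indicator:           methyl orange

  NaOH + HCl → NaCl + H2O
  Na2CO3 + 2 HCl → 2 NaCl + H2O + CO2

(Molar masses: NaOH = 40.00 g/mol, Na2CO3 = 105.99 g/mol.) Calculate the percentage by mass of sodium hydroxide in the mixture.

n(HCl) = 0.02774 × 0.4184 = 0.01161 mol
Let x = n(NaOH), y = n(Na2CO3).
Titrant: 1x + 2y = 0.01161;  mass: 40.00x + 105.99y = 0.5474
Solving, x = 5.208 × 10^-3 mol, y = 3.199 × 10^-3 mol
mass of NaOH = 5.208 × 10^-3 × 40.00 = 0.2083 g
% NaOH = 0.2083 / 0.5474 × 100 = 38.06 %

38.06 %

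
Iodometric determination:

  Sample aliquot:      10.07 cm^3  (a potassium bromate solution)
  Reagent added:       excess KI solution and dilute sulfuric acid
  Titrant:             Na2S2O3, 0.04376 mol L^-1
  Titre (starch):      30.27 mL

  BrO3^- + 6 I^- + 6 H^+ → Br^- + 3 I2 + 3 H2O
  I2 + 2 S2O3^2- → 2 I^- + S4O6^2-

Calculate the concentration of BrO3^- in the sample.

n(S2O3^2-) = 0.03027 × 0.04376 = 1.325 × 10^-3 mol
n(I2) = n(S2O3^2-)/2 = 6.623 × 10^-4 mol
From the 1:3 ratio, n(BrO3^-) in the aliquot = 1/3 × 6.623 × 10^-4 = 2.208 × 10^-4 mol
[BrO3^-] = 2.208 × 10^-4 / 0.01007 = 0.02192 mol/L

0.02192 mol/L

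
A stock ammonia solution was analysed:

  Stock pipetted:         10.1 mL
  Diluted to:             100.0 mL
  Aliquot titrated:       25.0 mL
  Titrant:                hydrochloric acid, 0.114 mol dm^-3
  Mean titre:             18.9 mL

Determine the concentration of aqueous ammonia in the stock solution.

NH3 + HCl → NH4Cl
n(HCl) = 0.0189 × 0.114 = 2.15 × 10^-3 mol
n(NH3) in the aliquot = 2.15 × 10^-3 mol (1:1 ratio)
[NH3]_dilute = 2.15 × 10^-3 / 0.0250 = 0.0862 mol/L
Dilution factor = 100.0 / 10.1 = 9.901
[NH3]_stock = 0.0862 × 9.901 = 0.853 mol/L

0.853 mol/L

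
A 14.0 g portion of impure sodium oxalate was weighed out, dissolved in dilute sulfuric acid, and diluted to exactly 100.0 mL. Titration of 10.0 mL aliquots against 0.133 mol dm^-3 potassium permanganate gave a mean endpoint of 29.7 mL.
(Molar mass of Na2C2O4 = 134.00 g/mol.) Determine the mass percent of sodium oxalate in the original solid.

2 MnO4^- + 5 C2O4^2- + 16 H^+ → 2 Mn^2+ + 10 CO2 + 8 H2O
n(KMnO4) per titration = 0.0297 × 0.133 = 3.95 × 10^-3 mol
From the 5:2 ratio, n(Na2C2O4) in each aliquot = 5/2 × 3.95 × 10^-3 = 9.88 × 10^-3 mol
n(Na2C2O4) in the whole flask = 9.88 × 10^-3 × 100.0/10.0 = 0.0988 mol
mass of Na2C2O4 = 0.0988 × 134.00 = 13.2 g
% Na2C2O4 = 13.2 / 14.0 × 100 = 94.5 %

94.5 %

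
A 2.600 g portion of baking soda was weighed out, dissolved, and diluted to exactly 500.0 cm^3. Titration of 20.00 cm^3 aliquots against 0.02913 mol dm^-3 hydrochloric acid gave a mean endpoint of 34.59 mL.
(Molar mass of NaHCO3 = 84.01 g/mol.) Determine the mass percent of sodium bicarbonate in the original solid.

NaHCO3 + HCl → NaCl + H2O + CO2
n(HCl) per titration = 0.03459 × 0.02913 = 1.008 × 10^-3 mol
n(NaHCO3) in each aliquot = 1.008 × 10^-3 mol (1:1 ratio)
n(NaHCO3) in the whole flask = 1.008 × 10^-3 × 500.0/20.00 = 0.02519 mol
mass of NaHCO3 = 0.02519 × 84.01 = 2.116 g
% NaHCO3 = 2.116 / 2.600 × 100 = 81.39 %

81.39 %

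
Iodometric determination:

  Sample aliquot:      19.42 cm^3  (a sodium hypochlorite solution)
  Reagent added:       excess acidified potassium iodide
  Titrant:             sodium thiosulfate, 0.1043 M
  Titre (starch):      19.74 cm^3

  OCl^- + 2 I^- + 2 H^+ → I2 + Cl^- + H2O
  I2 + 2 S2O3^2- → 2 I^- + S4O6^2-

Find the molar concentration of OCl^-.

n(S2O3^2-) = 0.01974 × 0.1043 = 2.059 × 10^-3 mol
n(I2) = n(S2O3^2-)/2 = 1.029 × 10^-3 mol
n(OCl^-) in the aliquot = 1.029 × 10^-3 mol (1:1 ratio)
[OCl^-] = 1.029 × 10^-3 / 0.01942 = 0.05301 mol/L

0.05301 M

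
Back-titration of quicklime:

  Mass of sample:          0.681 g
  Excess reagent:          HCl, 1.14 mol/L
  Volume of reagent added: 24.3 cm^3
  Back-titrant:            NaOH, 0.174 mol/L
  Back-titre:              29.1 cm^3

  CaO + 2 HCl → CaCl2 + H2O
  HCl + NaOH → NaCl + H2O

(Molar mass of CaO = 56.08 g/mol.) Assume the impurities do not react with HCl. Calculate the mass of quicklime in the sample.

n(HCl) added = 0.0243 × 1.14 = 0.0277 mol
n(NaOH) used in back-titration = 0.0291 × 0.174 = 5.06 × 10^-3 mol
n(HCl) left over = 5.06 × 10^-3 mol (1:1 ratio)
n(HCl) consumed by analyte = 0.0277 − 5.06 × 10^-3 = 0.0226 mol
From the 1:2 ratio, n(CaO) = 1/2 × 0.0226 = 0.0113 mol
mass of CaO = 0.0113 × 56.08 = 0.635 g

0.635 g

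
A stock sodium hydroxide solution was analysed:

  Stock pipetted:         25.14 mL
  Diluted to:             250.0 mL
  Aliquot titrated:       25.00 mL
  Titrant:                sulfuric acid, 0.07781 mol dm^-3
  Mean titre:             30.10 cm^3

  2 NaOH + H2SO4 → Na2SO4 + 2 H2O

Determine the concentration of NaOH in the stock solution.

n(H2SO4) = 0.03010 × 0.07781 = 2.342 × 10^-3 mol
From the 2:1 ratio, n(NaOH) in the aliquot = 2/1 × 2.342 × 10^-3 = 4.684 × 10^-3 mol
[NaOH]_dilute = 4.684 × 10^-3 / 0.02500 = 0.1874 mol/L
Dilution factor = 250.0 / 25.14 = 9.944
[NaOH]_stock = 0.1874 × 9.944 = 1.863 mol/L

1.863 mol/L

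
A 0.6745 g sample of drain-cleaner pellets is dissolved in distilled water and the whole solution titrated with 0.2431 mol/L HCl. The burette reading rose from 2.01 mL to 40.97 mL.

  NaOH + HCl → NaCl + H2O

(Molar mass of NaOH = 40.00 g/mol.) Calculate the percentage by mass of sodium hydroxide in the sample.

n(HCl) = 0.03896 L × 0.2431 mol/L = 9.471 × 10^-3 mol
n(NaOH) = 9.471 × 10^-3 mol (1:1 ratio)
mass of NaOH = 9.471 × 10^-3 × 40.00 g/mol = 0.3788 g
% NaOH = 0.3788 / 0.6745 × 100 = 56.17 %

56.17 %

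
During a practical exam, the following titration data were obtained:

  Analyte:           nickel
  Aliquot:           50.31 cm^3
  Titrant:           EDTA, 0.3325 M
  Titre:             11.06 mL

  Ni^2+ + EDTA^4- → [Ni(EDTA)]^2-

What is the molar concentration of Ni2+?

0.07310 M

n(EDTA) = 0.01106 L × 0.3325 mol/L = 3.677 × 10^-3 mol
n(Ni2+) = 3.677 × 10^-3 mol (1:1 mole ratio)
[Ni2+] = 3.677 × 10^-3 mol / 0.05031 L = 0.07310 mol/L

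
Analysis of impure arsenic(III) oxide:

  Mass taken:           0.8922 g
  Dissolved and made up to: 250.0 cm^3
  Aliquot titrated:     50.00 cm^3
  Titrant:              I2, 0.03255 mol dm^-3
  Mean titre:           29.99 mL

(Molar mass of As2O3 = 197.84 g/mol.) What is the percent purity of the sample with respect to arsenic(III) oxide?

As2O3 + 2 I2 + 2 H2O → As2O5 + 4 HI
n(I2) per titration = 0.02999 × 0.03255 = 9.762 × 10^-4 mol
From the 1:2 ratio, n(As2O3) in each aliquot = 1/2 × 9.762 × 10^-4 = 4.881 × 10^-4 mol
n(As2O3) in the whole flask = 4.881 × 10^-4 × 250.0/50.00 = 2.440 × 10^-3 mol
mass of As2O3 = 2.440 × 10^-3 × 197.84 = 0.4828 g
% As2O3 = 0.4828 / 0.8922 × 100 = 54.12 %

54.12 %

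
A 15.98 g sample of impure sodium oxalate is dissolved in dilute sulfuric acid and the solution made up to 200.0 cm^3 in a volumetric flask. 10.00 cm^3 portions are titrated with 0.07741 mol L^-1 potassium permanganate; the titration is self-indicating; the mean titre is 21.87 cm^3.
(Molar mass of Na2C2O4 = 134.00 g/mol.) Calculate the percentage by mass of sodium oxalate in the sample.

2 MnO4^- + 5 C2O4^2- + 16 H^+ → 2 Mn^2+ + 10 CO2 + 8 H2O
n(KMnO4) per titration = 0.02187 × 0.07741 = 1.693 × 10^-3 mol
From the 5:2 ratio, n(Na2C2O4) in each aliquot = 5/2 × 1.693 × 10^-3 = 4.232 × 10^-3 mol
n(Na2C2O4) in the whole flask = 4.232 × 10^-3 × 200.0/10.00 = 0.08465 mol
mass of Na2C2O4 = 0.08465 × 134.00 = 11.34 g
% Na2C2O4 = 11.34 / 15.98 × 100 = 70.98 %

70.98 %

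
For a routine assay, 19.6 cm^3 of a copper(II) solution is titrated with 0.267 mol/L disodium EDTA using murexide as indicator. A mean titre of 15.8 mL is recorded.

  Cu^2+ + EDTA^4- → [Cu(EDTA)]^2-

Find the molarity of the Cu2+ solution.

n(EDTA) = 0.0158 L × 0.267 mol/L = 4.22 × 10^-3 mol
n(Cu2+) = 4.22 × 10^-3 mol (1:1 mole ratio)
[Cu2+] = 4.22 × 10^-3 mol / 0.0196 L = 0.215 mol/L

0.215 mol/L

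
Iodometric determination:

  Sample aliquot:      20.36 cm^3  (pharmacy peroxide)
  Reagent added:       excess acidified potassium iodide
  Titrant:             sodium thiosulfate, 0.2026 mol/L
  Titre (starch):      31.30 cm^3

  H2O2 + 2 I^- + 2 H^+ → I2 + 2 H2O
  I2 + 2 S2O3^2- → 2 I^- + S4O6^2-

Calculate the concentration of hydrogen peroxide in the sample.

0.1557 mol/L

n(S2O3^2-) = 0.03130 × 0.2026 = 6.341 × 10^-3 mol
n(I2) = n(S2O3^2-)/2 = 3.171 × 10^-3 mol
n(H2O2) in the aliquot = 3.171 × 10^-3 mol (1:1 ratio)
[H2O2] = 3.171 × 10^-3 / 0.02036 = 0.1557 mol/L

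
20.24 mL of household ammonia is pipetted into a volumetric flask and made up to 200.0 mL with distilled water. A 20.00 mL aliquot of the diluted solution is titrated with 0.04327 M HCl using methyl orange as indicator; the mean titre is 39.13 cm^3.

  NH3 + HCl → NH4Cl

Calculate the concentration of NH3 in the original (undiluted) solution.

0.8365 M

n(HCl) = 0.03913 × 0.04327 = 1.693 × 10^-3 mol
n(NH3) in the aliquot = 1.693 × 10^-3 mol (1:1 ratio)
[NH3]_dilute = 1.693 × 10^-3 / 0.02000 = 0.08466 mol/L
Dilution factor = 200.0 / 20.24 = 9.881
[NH3]_stock = 0.08466 × 9.881 = 0.8365 mol/L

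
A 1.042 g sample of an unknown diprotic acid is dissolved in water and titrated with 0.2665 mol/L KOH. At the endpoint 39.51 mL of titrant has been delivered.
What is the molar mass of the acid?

197.9 g/mol

n(KOH) = 0.03951 L × 0.2665 mol/L = 0.01053 mol
From the 1:2 ratio, n(H2A) = 1/2 × 0.01053 = 5.265 × 10^-3 mol
M = m / n = 1.042 g / 5.265 × 10^-3 mol = 197.9 g/mol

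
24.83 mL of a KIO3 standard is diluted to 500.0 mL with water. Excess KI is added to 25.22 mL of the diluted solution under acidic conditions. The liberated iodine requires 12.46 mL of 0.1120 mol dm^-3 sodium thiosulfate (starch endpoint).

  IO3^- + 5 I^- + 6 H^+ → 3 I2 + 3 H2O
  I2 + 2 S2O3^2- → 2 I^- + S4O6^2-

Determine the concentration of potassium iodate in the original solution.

0.1857 mol/L

n(S2O3^2-) = 0.01246 × 0.1120 = 1.396 × 10^-3 mol
n(I2) = n(S2O3^2-)/2 = 6.978 × 10^-4 mol
From the 1:3 ratio, n(IO3^-) in the aliquot = 1/3 × 6.978 × 10^-4 = 2.326 × 10^-4 mol
[IO3^-]_dilute = 2.326 × 10^-4 / 0.02522 = 0.009222 mol/L
[IO3^-]_original = 0.009222 × 500.0/24.83 = 0.1857 mol/L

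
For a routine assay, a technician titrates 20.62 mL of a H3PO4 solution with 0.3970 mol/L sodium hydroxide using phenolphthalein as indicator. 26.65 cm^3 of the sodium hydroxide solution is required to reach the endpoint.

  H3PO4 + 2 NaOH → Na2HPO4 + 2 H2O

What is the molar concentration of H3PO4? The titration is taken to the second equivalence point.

0.2565 mol/L

n(NaOH) = 0.02665 L × 0.3970 mol/L = 0.01058 mol
From the 1:2 mole ratio, n(H3PO4) = 1/2 × 0.01058 = 5.290 × 10^-3 mol
[H3PO4] = 5.290 × 10^-3 mol / 0.02062 L = 0.2565 mol/L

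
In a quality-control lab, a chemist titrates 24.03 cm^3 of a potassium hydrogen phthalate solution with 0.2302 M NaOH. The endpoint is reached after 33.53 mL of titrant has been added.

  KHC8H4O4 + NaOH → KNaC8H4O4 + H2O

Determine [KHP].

n(NaOH) = 0.03353 L × 0.2302 mol/L = 7.719 × 10^-3 mol
n(KHC8H4O4) = 7.719 × 10^-3 mol (1:1 mole ratio)
[KHC8H4O4] = 7.719 × 10^-3 mol / 0.02403 L = 0.3212 mol/L

0.3212 M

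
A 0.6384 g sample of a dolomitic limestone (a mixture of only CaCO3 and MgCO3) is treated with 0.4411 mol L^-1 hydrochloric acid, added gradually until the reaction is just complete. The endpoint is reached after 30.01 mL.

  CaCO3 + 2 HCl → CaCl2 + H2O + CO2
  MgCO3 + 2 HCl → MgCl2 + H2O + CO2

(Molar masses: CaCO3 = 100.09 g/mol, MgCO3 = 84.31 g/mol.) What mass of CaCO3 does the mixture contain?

n(HCl) = 0.03001 × 0.4411 = 0.01324 mol
Let x = n(CaCO3), y = n(MgCO3).
Titrant: 2x + 2y = 0.01324;  mass: 100.09x + 84.31y = 0.6384
Solving, x = 5.094 × 10^-3 mol, y = 1.525 × 10^-3 mol
mass of CaCO3 = 5.094 × 10^-3 × 100.09 = 0.5098 g

0.5098 g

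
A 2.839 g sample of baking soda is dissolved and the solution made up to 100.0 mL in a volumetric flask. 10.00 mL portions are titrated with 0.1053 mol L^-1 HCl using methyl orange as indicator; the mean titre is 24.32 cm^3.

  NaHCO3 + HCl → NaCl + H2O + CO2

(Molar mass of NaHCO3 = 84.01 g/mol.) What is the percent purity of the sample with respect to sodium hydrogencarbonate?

75.78 %

n(HCl) per titration = 0.02432 × 0.1053 = 2.561 × 10^-3 mol
n(NaHCO3) in each aliquot = 2.561 × 10^-3 mol (1:1 ratio)
n(NaHCO3) in the whole flask = 2.561 × 10^-3 × 100.0/10.00 = 0.02561 mol
mass of NaHCO3 = 0.02561 × 84.01 = 2.151 g
% NaHCO3 = 2.151 / 2.839 × 100 = 75.78 %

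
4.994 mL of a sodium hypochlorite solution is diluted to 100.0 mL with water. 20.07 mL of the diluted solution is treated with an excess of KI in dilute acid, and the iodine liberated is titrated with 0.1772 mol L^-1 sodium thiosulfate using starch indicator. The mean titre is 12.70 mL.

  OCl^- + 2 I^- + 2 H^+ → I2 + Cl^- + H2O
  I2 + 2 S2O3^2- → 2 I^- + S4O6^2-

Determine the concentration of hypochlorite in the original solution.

1.123 mol/L

n(S2O3^2-) = 0.01270 × 0.1772 = 2.250 × 10^-3 mol
n(I2) = n(S2O3^2-)/2 = 1.125 × 10^-3 mol
n(OCl^-) in the aliquot = 1.125 × 10^-3 mol (1:1 ratio)
[OCl^-]_dilute = 1.125 × 10^-3 / 0.02007 = 0.05606 mol/L
[OCl^-]_original = 0.05606 × 100.0/4.994 = 1.123 mol/L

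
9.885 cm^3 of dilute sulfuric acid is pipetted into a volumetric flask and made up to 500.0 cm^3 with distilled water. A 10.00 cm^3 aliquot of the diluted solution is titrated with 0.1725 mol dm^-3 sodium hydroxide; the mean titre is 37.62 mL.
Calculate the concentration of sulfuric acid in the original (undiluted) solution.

16.41 mol/L

H2SO4 + 2 NaOH → Na2SO4 + 2 H2O
n(NaOH) = 0.03762 × 0.1725 = 6.489 × 10^-3 mol
From the 1:2 ratio, n(H2SO4) in the aliquot = 1/2 × 6.489 × 10^-3 = 3.245 × 10^-3 mol
[H2SO4]_dilute = 3.245 × 10^-3 / 0.01000 = 0.3245 mol/L
Dilution factor = 500.0 / 9.885 = 50.58
[H2SO4]_stock = 0.3245 × 50.58 = 16.41 mol/L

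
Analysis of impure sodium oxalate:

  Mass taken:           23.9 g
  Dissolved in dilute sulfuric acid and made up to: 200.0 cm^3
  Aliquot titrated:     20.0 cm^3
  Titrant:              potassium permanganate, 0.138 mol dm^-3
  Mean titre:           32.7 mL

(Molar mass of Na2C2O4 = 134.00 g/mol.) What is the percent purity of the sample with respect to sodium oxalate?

63.3 %

2 MnO4^- + 5 C2O4^2- + 16 H^+ → 2 Mn^2+ + 10 CO2 + 8 H2O
n(KMnO4) per titration = 0.0327 × 0.138 = 4.51 × 10^-3 mol
From the 5:2 ratio, n(Na2C2O4) in each aliquot = 5/2 × 4.51 × 10^-3 = 0.0113 mol
n(Na2C2O4) in the whole flask = 0.0113 × 200.0/20.0 = 0.113 mol
mass of Na2C2O4 = 0.113 × 134.00 = 15.1 g
% Na2C2O4 = 15.1 / 23.9 × 100 = 63.3 %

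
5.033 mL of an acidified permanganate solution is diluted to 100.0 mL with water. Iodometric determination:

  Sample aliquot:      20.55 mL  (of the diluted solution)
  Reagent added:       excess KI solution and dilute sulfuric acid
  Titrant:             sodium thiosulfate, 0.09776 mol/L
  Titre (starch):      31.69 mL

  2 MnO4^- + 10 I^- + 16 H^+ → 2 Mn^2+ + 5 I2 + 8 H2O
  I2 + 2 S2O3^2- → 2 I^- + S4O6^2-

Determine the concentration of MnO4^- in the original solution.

n(S2O3^2-) = 0.03169 × 0.09776 = 3.098 × 10^-3 mol
n(I2) = n(S2O3^2-)/2 = 1.549 × 10^-3 mol
From the 2:5 ratio, n(MnO4^-) in the aliquot = 2/5 × 1.549 × 10^-3 = 6.196 × 10^-4 mol
[MnO4^-]_dilute = 6.196 × 10^-4 / 0.02055 = 0.03015 mol/L
[MnO4^-]_original = 0.03015 × 100.0/5.033 = 0.5991 mol/L

0.5991 mol/L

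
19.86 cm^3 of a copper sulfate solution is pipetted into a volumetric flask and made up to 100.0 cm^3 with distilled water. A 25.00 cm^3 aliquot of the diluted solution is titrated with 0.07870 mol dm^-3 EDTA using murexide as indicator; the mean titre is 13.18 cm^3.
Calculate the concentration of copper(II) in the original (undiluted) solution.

0.2089 mol/L

Cu^2+ + EDTA^4- → [Cu(EDTA)]^2-
n(EDTA) = 0.01318 × 0.07870 = 1.037 × 10^-3 mol
n(Cu2+) in the aliquot = 1.037 × 10^-3 mol (1:1 ratio)
[Cu2+]_dilute = 1.037 × 10^-3 / 0.02500 = 0.04149 mol/L
Dilution factor = 100.0 / 19.86 = 5.035
[Cu2+]_stock = 0.04149 × 5.035 = 0.2089 mol/L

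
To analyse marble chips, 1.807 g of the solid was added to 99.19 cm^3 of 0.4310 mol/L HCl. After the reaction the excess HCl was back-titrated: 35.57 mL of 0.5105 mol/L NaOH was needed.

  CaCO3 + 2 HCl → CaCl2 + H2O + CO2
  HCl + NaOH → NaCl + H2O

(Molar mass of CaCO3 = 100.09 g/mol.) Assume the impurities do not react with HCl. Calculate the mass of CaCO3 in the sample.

n(HCl) added = 0.09919 × 0.4310 = 0.04275 mol
n(NaOH) used in back-titration = 0.03557 × 0.5105 = 0.01816 mol
n(HCl) left over = 0.01816 mol (1:1 ratio)
n(HCl) consumed by analyte = 0.04275 − 0.01816 = 0.02459 mol
From the 1:2 ratio, n(CaCO3) = 1/2 × 0.02459 = 0.01230 mol
mass of CaCO3 = 0.01230 × 100.09 = 1.231 g

1.231 g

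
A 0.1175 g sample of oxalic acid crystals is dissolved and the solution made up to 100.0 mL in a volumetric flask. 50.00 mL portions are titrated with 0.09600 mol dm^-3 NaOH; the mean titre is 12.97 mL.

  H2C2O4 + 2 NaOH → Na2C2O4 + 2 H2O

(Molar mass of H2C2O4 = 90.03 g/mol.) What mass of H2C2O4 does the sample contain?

0.1121 g

n(NaOH) per titration = 0.01297 × 0.09600 = 1.245 × 10^-3 mol
From the 1:2 ratio, n(H2C2O4) in each aliquot = 1/2 × 1.245 × 10^-3 = 6.226 × 10^-4 mol
n(H2C2O4) in the whole flask = 6.226 × 10^-4 × 100.0/50.00 = 1.245 × 10^-3 mol
mass of H2C2O4 = 1.245 × 10^-3 × 90.03 = 0.1121 g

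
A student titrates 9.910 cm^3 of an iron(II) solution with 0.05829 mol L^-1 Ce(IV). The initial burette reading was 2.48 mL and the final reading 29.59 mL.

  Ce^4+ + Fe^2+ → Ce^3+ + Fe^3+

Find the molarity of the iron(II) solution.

0.1595 mol/L

n(Ce4+) = 0.02711 L × 0.05829 mol/L = 1.580 × 10^-3 mol
n(Fe2+) = 1.580 × 10^-3 mol (1:1 mole ratio)
[Fe2+] = 1.580 × 10^-3 mol / 0.009910 L = 0.1595 mol/L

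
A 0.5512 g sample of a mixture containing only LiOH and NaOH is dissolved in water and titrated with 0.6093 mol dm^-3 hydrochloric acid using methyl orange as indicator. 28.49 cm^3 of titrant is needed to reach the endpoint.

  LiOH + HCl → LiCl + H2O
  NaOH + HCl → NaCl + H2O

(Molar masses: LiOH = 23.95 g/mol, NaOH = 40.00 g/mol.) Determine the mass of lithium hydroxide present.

n(HCl) = 0.02849 × 0.6093 = 0.01736 mol
Let x = n(LiOH), y = n(NaOH).
Titrant: 1x + 1y = 0.01736;  mass: 23.95x + 40.00y = 0.5512
Solving, x = 8.920 × 10^-3 mol, y = 8.439 × 10^-3 mol
mass of LiOH = 8.920 × 10^-3 × 23.95 = 0.2136 g

0.2136 g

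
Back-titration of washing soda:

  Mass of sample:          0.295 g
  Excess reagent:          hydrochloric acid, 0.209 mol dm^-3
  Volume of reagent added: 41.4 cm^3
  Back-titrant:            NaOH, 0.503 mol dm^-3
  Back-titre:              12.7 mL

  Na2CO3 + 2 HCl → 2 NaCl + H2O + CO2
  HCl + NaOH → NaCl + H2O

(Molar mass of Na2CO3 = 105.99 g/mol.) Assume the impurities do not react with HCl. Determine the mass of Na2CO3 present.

0.120 g

n(HCl) added = 0.0414 × 0.209 = 8.65 × 10^-3 mol
n(NaOH) used in back-titration = 0.0127 × 0.503 = 6.39 × 10^-3 mol
n(HCl) left over = 6.39 × 10^-3 mol (1:1 ratio)
n(HCl) consumed by analyte = 8.65 × 10^-3 − 6.39 × 10^-3 = 2.26 × 10^-3 mol
From the 1:2 ratio, n(Na2CO3) = 1/2 × 2.26 × 10^-3 = 1.13 × 10^-3 mol
mass of Na2CO3 = 1.13 × 10^-3 × 105.99 = 0.120 g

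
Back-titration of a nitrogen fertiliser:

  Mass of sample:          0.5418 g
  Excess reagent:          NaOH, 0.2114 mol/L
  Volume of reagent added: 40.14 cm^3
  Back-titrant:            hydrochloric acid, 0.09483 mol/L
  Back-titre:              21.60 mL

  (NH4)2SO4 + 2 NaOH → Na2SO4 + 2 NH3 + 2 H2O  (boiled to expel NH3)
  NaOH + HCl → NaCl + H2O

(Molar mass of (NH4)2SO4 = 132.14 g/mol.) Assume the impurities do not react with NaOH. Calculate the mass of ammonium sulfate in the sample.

0.4253 g

n(NaOH) added = 0.04014 × 0.2114 = 8.486 × 10^-3 mol
n(HCl) used in back-titration = 0.02160 × 0.09483 = 2.048 × 10^-3 mol
n(NaOH) left over = 2.048 × 10^-3 mol (1:1 ratio)
n(NaOH) consumed by analyte = 8.486 × 10^-3 − 2.048 × 10^-3 = 6.437 × 10^-3 mol
From the 1:2 ratio, n((NH4)2SO4) = 1/2 × 6.437 × 10^-3 = 3.219 × 10^-3 mol
mass of (NH4)2SO4 = 3.219 × 10^-3 × 132.14 = 0.4253 g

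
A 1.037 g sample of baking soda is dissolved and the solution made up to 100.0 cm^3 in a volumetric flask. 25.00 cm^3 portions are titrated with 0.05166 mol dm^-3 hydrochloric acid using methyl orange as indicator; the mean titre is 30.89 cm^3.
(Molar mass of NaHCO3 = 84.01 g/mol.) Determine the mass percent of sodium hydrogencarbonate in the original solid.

51.71 %

NaHCO3 + HCl → NaCl + H2O + CO2
n(HCl) per titration = 0.03089 × 0.05166 = 1.596 × 10^-3 mol
n(NaHCO3) in each aliquot = 1.596 × 10^-3 mol (1:1 ratio)
n(NaHCO3) in the whole flask = 1.596 × 10^-3 × 100.0/25.00 = 6.383 × 10^-3 mol
mass of NaHCO3 = 6.383 × 10^-3 × 84.01 = 0.5362 g
% NaHCO3 = 0.5362 / 1.037 × 100 = 51.71 %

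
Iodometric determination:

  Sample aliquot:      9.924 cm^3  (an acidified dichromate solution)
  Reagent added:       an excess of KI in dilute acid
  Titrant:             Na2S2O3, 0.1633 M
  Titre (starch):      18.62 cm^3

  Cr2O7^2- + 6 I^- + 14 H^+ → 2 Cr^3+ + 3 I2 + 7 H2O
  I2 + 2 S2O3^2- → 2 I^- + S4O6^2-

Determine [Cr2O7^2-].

n(S2O3^2-) = 0.01862 × 0.1633 = 3.041 × 10^-3 mol
n(I2) = n(S2O3^2-)/2 = 1.520 × 10^-3 mol
From the 1:3 ratio, n(Cr2O7^2-) in the aliquot = 1/3 × 1.520 × 10^-3 = 5.068 × 10^-4 mol
[Cr2O7^2-] = 5.068 × 10^-4 / 0.009924 = 0.05107 mol/L

0.05107 M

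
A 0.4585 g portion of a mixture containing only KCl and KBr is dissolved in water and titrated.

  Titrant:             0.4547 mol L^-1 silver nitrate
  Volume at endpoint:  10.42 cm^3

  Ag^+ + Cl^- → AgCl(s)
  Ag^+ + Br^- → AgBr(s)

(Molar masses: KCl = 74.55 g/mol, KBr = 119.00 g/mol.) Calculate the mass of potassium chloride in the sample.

0.1766 g

n(AgNO3) = 0.01042 × 0.4547 = 4.738 × 10^-3 mol
Let x = n(KCl), y = n(KBr).
Titrant: 1x + 1y = 4.738 × 10^-3;  mass: 74.55x + 119.00y = 0.4585
Solving, x = 2.369 × 10^-3 mol, y = 2.369 × 10^-3 mol
mass of KCl = 2.369 × 10^-3 × 74.55 = 0.1766 g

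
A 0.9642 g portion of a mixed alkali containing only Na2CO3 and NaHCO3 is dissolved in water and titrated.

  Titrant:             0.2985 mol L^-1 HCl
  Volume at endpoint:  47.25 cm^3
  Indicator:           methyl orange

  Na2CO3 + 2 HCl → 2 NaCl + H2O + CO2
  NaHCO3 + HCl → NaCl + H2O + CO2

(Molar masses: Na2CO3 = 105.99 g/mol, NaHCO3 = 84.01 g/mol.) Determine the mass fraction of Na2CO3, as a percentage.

39.11 %

n(HCl) = 0.04725 × 0.2985 = 0.01410 mol
Let x = n(Na2CO3), y = n(NaHCO3).
Titrant: 2x + 1y = 0.01410;  mass: 105.99x + 84.01y = 0.9642
Solving, x = 3.558 × 10^-3 mol, y = 6.989 × 10^-3 mol
mass of Na2CO3 = 3.558 × 10^-3 × 105.99 = 0.3771 g
% Na2CO3 = 0.3771 / 0.9642 × 100 = 39.11 %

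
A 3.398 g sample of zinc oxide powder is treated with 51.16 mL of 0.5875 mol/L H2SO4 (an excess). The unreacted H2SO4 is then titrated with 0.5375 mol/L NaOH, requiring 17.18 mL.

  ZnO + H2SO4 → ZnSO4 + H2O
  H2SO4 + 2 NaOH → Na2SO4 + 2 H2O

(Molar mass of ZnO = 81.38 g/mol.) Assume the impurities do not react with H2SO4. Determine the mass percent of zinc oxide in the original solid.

n(H2SO4) added = 0.05116 × 0.5875 = 0.03006 mol
n(NaOH) used in back-titration = 0.01718 × 0.5375 = 9.234 × 10^-3 mol
From the 1:2 ratio, n(H2SO4) left over = 1/2 × 9.234 × 10^-3 = 4.617 × 10^-3 mol
n(H2SO4) consumed by analyte = 0.03006 − 4.617 × 10^-3 = 0.02544 mol
n(ZnO) = 0.02544 mol (1:1 ratio)
mass of ZnO = 0.02544 × 81.38 = 2.070 g
% ZnO = 2.070 / 3.398 × 100 = 60.93 %

60.93 %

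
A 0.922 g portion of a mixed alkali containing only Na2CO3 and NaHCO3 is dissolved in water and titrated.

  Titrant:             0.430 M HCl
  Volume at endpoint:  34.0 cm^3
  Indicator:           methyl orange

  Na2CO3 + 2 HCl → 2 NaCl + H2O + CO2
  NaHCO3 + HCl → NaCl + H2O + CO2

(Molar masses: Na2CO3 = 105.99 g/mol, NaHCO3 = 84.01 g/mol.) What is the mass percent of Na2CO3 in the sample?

n(HCl) = 0.0340 × 0.430 = 0.0146 mol
Let x = n(Na2CO3), y = n(NaHCO3).
Titrant: 2x + 1y = 0.0146;  mass: 105.99x + 84.01y = 0.922
Solving, x = 4.94 × 10^-3 mol, y = 4.75 × 10^-3 mol
mass of Na2CO3 = 4.94 × 10^-3 × 105.99 = 0.523 g
% Na2CO3 = 0.523 / 0.922 × 100 = 56.8 %

56.8 %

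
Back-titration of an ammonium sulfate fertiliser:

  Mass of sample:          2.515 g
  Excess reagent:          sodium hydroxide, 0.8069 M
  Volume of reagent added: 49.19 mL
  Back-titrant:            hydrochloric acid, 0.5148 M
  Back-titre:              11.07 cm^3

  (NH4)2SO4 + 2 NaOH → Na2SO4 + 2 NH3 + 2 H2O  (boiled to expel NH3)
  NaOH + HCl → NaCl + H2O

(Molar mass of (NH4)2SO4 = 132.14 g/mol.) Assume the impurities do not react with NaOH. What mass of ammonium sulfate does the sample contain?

n(NaOH) added = 0.04919 × 0.8069 = 0.03969 mol
n(HCl) used in back-titration = 0.01107 × 0.5148 = 5.699 × 10^-3 mol
n(NaOH) left over = 5.699 × 10^-3 mol (1:1 ratio)
n(NaOH) consumed by analyte = 0.03969 − 5.699 × 10^-3 = 0.03399 mol
From the 1:2 ratio, n((NH4)2SO4) = 1/2 × 0.03399 = 0.01700 mol
mass of (NH4)2SO4 = 0.01700 × 132.14 = 2.246 g

2.246 g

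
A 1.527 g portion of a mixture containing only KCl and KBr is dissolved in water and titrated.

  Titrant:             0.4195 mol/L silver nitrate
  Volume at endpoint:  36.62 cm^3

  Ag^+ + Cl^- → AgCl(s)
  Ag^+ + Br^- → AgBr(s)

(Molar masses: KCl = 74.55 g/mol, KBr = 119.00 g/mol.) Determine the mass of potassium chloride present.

n(AgNO3) = 0.03662 × 0.4195 = 0.01536 mol
Let x = n(KCl), y = n(KBr).
Titrant: 1x + 1y = 0.01536;  mass: 74.55x + 119.00y = 1.527
Solving, x = 6.774 × 10^-3 mol, y = 8.588 × 10^-3 mol
mass of KCl = 6.774 × 10^-3 × 74.55 = 0.5050 g

0.5050 g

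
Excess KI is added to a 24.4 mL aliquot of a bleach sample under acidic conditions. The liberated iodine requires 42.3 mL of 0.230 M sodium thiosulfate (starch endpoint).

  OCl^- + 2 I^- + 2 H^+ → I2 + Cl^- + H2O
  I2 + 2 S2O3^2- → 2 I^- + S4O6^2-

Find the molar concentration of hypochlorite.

n(S2O3^2-) = 0.0423 × 0.230 = 9.73 × 10^-3 mol
n(I2) = n(S2O3^2-)/2 = 4.86 × 10^-3 mol
n(OCl^-) in the aliquot = 4.86 × 10^-3 mol (1:1 ratio)
[OCl^-] = 4.86 × 10^-3 / 0.0244 = 0.199 mol/L

0.199 M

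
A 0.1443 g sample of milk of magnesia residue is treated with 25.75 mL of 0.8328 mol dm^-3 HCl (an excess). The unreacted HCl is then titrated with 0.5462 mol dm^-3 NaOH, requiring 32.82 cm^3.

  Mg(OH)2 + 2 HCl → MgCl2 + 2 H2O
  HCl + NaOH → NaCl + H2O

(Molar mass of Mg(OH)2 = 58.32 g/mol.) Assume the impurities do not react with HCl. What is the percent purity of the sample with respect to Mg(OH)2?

71.10 %

n(HCl) added = 0.02575 × 0.8328 = 0.02144 mol
n(NaOH) used in back-titration = 0.03282 × 0.5462 = 0.01793 mol
n(HCl) left over = 0.01793 mol (1:1 ratio)
n(HCl) consumed by analyte = 0.02144 − 0.01793 = 3.518 × 10^-3 mol
From the 1:2 ratio, n(Mg(OH)2) = 1/2 × 3.518 × 10^-3 = 1.759 × 10^-3 mol
mass of Mg(OH)2 = 1.759 × 10^-3 × 58.32 = 0.1026 g
% Mg(OH)2 = 0.1026 / 0.1443 × 100 = 71.10 %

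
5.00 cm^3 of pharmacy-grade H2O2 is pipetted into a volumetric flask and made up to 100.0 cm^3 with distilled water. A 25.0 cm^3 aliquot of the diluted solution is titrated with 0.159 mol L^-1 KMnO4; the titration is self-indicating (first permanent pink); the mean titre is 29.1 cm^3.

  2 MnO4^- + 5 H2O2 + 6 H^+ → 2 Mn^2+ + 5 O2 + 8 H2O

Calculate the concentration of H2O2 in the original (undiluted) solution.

n(KMnO4) = 0.0291 × 0.159 = 4.63 × 10^-3 mol
From the 5:2 ratio, n(H2O2) in the aliquot = 5/2 × 4.63 × 10^-3 = 0.0116 mol
[H2O2]_dilute = 0.0116 / 0.0250 = 0.463 mol/L
Dilution factor = 100.0 / 5.00 = 20.00
[H2O2]_stock = 0.463 × 20.00 = 9.25 mol/L

9.25 mol/L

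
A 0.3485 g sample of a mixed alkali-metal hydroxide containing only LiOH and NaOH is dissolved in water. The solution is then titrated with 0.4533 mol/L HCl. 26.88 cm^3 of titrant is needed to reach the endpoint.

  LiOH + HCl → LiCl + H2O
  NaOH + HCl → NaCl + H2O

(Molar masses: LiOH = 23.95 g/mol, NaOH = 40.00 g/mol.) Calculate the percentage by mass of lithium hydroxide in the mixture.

59.47 %

n(HCl) = 0.02688 × 0.4533 = 0.01218 mol
Let x = n(LiOH), y = n(NaOH).
Titrant: 1x + 1y = 0.01218;  mass: 23.95x + 40.00y = 0.3485
Solving, x = 8.653 × 10^-3 mol, y = 3.531 × 10^-3 mol
mass of LiOH = 8.653 × 10^-3 × 23.95 = 0.2073 g
% LiOH = 0.2073 / 0.3485 × 100 = 59.47 %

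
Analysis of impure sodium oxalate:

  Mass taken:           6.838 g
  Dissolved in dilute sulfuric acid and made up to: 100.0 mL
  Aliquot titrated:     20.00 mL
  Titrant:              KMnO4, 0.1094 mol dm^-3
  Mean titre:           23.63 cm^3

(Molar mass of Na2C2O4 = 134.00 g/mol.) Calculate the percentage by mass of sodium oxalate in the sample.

63.32 %

2 MnO4^- + 5 C2O4^2- + 16 H^+ → 2 Mn^2+ + 10 CO2 + 8 H2O
n(KMnO4) per titration = 0.02363 × 0.1094 = 2.585 × 10^-3 mol
From the 5:2 ratio, n(Na2C2O4) in each aliquot = 5/2 × 2.585 × 10^-3 = 6.463 × 10^-3 mol
n(Na2C2O4) in the whole flask = 6.463 × 10^-3 × 100.0/20.00 = 0.03231 mol
mass of Na2C2O4 = 0.03231 × 134.00 = 4.330 g
% Na2C2O4 = 4.330 / 6.838 × 100 = 63.32 %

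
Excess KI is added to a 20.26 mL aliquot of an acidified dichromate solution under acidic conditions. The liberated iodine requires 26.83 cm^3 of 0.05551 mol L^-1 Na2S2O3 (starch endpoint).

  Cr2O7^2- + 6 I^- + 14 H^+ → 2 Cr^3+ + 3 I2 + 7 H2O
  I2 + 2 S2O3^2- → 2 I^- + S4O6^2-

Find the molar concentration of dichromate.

n(S2O3^2-) = 0.02683 × 0.05551 = 1.489 × 10^-3 mol
n(I2) = n(S2O3^2-)/2 = 7.447 × 10^-4 mol
From the 1:3 ratio, n(Cr2O7^2-) in the aliquot = 1/3 × 7.447 × 10^-4 = 2.482 × 10^-4 mol
[Cr2O7^2-] = 2.482 × 10^-4 / 0.02026 = 0.01225 mol/L

0.01225 mol/L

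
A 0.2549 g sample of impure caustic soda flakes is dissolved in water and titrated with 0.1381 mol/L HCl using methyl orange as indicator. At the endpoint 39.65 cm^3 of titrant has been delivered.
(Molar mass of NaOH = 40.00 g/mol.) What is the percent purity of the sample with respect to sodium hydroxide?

85.93 %

NaOH + HCl → NaCl + H2O
n(HCl) = 0.03965 L × 0.1381 mol/L = 5.476 × 10^-3 mol
n(NaOH) = 5.476 × 10^-3 mol (1:1 ratio)
mass of NaOH = 5.476 × 10^-3 × 40.00 g/mol = 0.2190 g
% NaOH = 0.2190 / 0.2549 × 100 = 85.93 %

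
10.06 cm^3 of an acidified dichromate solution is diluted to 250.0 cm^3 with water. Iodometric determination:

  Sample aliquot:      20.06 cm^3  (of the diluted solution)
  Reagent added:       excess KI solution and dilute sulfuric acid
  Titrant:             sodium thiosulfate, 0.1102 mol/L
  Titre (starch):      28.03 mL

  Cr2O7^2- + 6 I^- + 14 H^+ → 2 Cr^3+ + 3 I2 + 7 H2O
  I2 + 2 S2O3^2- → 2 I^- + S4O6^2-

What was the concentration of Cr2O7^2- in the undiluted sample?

0.6378 mol/L

n(S2O3^2-) = 0.02803 × 0.1102 = 3.089 × 10^-3 mol
n(I2) = n(S2O3^2-)/2 = 1.544 × 10^-3 mol
From the 1:3 ratio, n(Cr2O7^2-) in the aliquot = 1/3 × 1.544 × 10^-3 = 5.148 × 10^-4 mol
[Cr2O7^2-]_dilute = 5.148 × 10^-4 / 0.02006 = 0.02566 mol/L
[Cr2O7^2-]_original = 0.02566 × 250.0/10.06 = 0.6378 mol/L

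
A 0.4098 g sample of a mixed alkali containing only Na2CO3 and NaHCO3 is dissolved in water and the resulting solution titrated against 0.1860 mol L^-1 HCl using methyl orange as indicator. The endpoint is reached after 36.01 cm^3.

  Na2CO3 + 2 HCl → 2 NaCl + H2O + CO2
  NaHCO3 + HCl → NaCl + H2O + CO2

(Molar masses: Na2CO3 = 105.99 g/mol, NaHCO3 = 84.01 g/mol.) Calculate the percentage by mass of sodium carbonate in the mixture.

63.75 %

n(HCl) = 0.03601 × 0.1860 = 6.698 × 10^-3 mol
Let x = n(Na2CO3), y = n(NaHCO3).
Titrant: 2x + 1y = 6.698 × 10^-3;  mass: 105.99x + 84.01y = 0.4098
Solving, x = 2.465 × 10^-3 mol, y = 1.768 × 10^-3 mol
mass of Na2CO3 = 2.465 × 10^-3 × 105.99 = 0.2612 g
% Na2CO3 = 0.2612 / 0.4098 × 100 = 63.75 %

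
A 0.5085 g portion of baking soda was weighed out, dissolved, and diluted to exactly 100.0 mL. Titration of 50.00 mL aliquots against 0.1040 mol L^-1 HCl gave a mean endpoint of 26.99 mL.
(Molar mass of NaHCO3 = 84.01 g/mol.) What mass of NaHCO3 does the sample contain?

NaHCO3 + HCl → NaCl + H2O + CO2
n(HCl) per titration = 0.02699 × 0.1040 = 2.807 × 10^-3 mol
n(NaHCO3) in each aliquot = 2.807 × 10^-3 mol (1:1 ratio)
n(NaHCO3) in the whole flask = 2.807 × 10^-3 × 100.0/50.00 = 5.614 × 10^-3 mol
mass of NaHCO3 = 5.614 × 10^-3 × 84.01 = 0.4716 g

0.4716 g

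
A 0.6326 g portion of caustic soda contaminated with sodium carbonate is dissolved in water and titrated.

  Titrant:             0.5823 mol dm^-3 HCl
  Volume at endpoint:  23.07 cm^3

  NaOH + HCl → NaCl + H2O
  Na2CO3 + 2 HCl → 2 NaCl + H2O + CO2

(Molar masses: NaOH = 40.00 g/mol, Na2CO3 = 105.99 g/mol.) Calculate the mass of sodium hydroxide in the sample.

0.2441 g

n(HCl) = 0.02307 × 0.5823 = 0.01343 mol
Let x = n(NaOH), y = n(Na2CO3).
Titrant: 1x + 2y = 0.01343;  mass: 40.00x + 105.99y = 0.6326
Solving, x = 6.104 × 10^-3 mol, y = 3.665 × 10^-3 mol
mass of NaOH = 6.104 × 10^-3 × 40.00 = 0.2441 g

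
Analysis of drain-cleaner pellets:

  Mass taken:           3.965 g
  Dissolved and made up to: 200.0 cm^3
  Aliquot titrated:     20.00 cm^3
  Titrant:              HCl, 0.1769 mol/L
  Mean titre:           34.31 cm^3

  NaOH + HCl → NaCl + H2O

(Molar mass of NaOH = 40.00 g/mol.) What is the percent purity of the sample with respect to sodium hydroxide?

n(HCl) per titration = 0.03431 × 0.1769 = 6.069 × 10^-3 mol
n(NaOH) in each aliquot = 6.069 × 10^-3 mol (1:1 ratio)
n(NaOH) in the whole flask = 6.069 × 10^-3 × 200.0/20.00 = 0.06069 mol
mass of NaOH = 0.06069 × 40.00 = 2.428 g
% NaOH = 2.428 / 3.965 × 100 = 61.23 %

61.23 %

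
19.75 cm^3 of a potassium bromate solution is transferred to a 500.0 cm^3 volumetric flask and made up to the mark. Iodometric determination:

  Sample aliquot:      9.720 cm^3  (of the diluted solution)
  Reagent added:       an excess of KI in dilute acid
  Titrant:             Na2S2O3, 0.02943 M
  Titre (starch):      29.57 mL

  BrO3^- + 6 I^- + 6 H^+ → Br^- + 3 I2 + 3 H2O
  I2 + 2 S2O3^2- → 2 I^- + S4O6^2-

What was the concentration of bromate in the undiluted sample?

0.3778 M

n(S2O3^2-) = 0.02957 × 0.02943 = 8.702 × 10^-4 mol
n(I2) = n(S2O3^2-)/2 = 4.351 × 10^-4 mol
From the 1:3 ratio, n(BrO3^-) in the aliquot = 1/3 × 4.351 × 10^-4 = 1.450 × 10^-4 mol
[BrO3^-]_dilute = 1.450 × 10^-4 / 0.009720 = 0.01492 mol/L
[BrO3^-]_original = 0.01492 × 500.0/19.75 = 0.3778 mol/L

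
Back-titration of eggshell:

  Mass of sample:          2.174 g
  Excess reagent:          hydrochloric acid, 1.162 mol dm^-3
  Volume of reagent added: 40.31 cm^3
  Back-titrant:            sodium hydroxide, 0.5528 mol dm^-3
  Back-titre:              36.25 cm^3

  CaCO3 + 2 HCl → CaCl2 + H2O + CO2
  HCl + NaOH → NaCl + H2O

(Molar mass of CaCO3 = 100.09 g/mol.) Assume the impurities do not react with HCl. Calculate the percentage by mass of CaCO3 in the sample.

n(HCl) added = 0.04031 × 1.162 = 0.04684 mol
n(NaOH) used in back-titration = 0.03625 × 0.5528 = 0.02004 mol
n(HCl) left over = 0.02004 mol (1:1 ratio)
n(HCl) consumed by analyte = 0.04684 − 0.02004 = 0.02680 mol
From the 1:2 ratio, n(CaCO3) = 1/2 × 0.02680 = 0.01340 mol
mass of CaCO3 = 0.01340 × 100.09 = 1.341 g
% CaCO3 = 1.341 / 2.174 × 100 = 61.70 %

61.70 %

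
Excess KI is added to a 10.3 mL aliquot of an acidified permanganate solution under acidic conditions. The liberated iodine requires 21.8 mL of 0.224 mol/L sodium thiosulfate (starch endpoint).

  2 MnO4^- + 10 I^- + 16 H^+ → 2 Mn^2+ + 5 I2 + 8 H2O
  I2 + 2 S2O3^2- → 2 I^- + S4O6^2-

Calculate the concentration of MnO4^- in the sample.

n(S2O3^2-) = 0.0218 × 0.224 = 4.88 × 10^-3 mol
n(I2) = n(S2O3^2-)/2 = 2.44 × 10^-3 mol
From the 2:5 ratio, n(MnO4^-) in the aliquot = 2/5 × 2.44 × 10^-3 = 9.77 × 10^-4 mol
[MnO4^-] = 9.77 × 10^-4 / 0.0103 = 0.0948 mol/L

0.0948 mol/L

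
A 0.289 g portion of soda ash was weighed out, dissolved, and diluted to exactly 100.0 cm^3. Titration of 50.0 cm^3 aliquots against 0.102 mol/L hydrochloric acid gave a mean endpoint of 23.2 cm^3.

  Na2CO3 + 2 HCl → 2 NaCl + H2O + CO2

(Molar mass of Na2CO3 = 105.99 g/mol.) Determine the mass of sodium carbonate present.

0.251 g

n(HCl) per titration = 0.0232 × 0.102 = 2.37 × 10^-3 mol
From the 1:2 ratio, n(Na2CO3) in each aliquot = 1/2 × 2.37 × 10^-3 = 1.18 × 10^-3 mol
n(Na2CO3) in the whole flask = 1.18 × 10^-3 × 100.0/50.0 = 2.37 × 10^-3 mol
mass of Na2CO3 = 2.37 × 10^-3 × 105.99 = 0.251 g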